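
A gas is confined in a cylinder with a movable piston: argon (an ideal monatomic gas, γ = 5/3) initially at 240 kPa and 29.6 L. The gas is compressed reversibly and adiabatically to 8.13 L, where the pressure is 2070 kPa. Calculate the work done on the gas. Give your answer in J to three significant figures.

W ≈ 14600 J

Adiabatic: W = (P₁V₁ − P₂V₂)/(γ − 1) with γ = 5/3.
P₁V₁ = 7104 J, P₂V₂ = 16829 J.
W = (7104 − 16829) / 0.6667 = -14588 J.
Work on gas = −W_by = 14588 J.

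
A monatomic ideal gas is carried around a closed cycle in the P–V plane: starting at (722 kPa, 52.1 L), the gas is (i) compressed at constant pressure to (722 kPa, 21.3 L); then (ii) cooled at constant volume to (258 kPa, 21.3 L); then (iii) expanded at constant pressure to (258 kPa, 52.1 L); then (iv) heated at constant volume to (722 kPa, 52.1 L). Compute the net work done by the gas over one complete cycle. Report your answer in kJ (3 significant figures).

Constant-volume legs do no work.
W(i) = (722)(21.3 − 52.1) = -22238 J; W(iii) = (258)(52.1 − 21.3) = 7946 J.
W_net = -22238 + 7946 = -14291 J (the counter-clockwise enclosed area).

W_net ≈ -14.3 kJ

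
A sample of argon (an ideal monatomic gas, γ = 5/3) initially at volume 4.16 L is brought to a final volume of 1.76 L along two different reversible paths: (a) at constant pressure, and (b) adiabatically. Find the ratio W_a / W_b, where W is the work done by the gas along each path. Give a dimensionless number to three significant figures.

Path (a) isobaric: W = P₁(V₂ − V₁) → W_a/(P₁V₁) = -0.5769.
Path (b) adiabatic: W = P₁V₁(1 − (V₁/V₂)^(γ−1))/(γ−1) → W_b/(P₁V₁) = -1.162.
W_a / W_b = -0.5769 / -1.162 = 0.4967.

W_a / W_b ≈ 0.497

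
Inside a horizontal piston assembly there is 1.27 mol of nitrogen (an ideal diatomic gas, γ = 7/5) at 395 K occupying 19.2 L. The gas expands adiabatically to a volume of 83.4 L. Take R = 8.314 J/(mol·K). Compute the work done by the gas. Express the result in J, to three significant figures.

Adiabatic: TV^(γ−1) = const with γ = 7/5.
T₂ = T₁ (V₁/V₂)^(γ−1) = 395 × (19.2/83.4)^0.4 = 395 × 0.5557 = 219.5 K.
W_by = nCᵥ(T₁ − T₂) = (1.27)(20.79)(395 − 219.5) = 4632 J.

W ≈ 4630 J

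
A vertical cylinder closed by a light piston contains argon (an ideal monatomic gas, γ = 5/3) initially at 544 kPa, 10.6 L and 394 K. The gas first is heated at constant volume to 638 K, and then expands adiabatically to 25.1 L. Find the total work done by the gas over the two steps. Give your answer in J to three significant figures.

W_total ≈ 6120 J

Step 1 (isochoric): W = 0 (constant volume).
After step 1: P = 880.9 kPa (V unchanged).
Step 2 (adiabatic): W = (P₁V₁ − P₂V₂)/(γ−1) = (9337 − 5256)/0.667 = 6122 J.
W_total = 0 + 6122 = 6122 J.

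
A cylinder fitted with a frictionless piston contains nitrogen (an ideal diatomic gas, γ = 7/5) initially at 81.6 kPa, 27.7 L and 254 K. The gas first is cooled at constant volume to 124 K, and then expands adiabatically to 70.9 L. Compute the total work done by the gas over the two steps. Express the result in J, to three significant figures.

W_total ≈ 864 J

Step 1 (isochoric): W = 0 (constant volume).
After step 1: P = 39.84 kPa (V unchanged).
Step 2 (adiabatic): W = (P₁V₁ − P₂V₂)/(γ−1) = (1103 − 757.7)/0.4 = 864.4 J.
W_total = 0 + 864.4 = 864.4 J.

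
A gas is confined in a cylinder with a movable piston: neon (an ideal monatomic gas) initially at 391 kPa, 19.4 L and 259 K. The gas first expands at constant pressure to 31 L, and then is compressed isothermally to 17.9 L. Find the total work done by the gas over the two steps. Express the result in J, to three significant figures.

W_total ≈ -2120 J

Step 1 (isobaric): W = PΔV = (391 kPa)(31 − 19.4 L) = 4536 J.
After step 1: P = 391 kPa, V = 31 L, T = 413.9 K.
Step 2 (isothermal): W = P₁V₁ ln(V₂/V₁) = (12121) ln(17.9/31) = -6657 J.
W_total = 4536 − 6657 = -2121 J.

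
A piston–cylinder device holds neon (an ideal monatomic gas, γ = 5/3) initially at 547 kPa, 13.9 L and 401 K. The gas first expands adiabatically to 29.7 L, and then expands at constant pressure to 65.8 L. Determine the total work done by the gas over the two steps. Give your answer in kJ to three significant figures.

W_total ≈ 10.1 kJ

Step 1 (adiabatic): W = (P₁V₁ − P₂V₂)/(γ−1) = (7603 − 4583)/0.667 = 4530 J.
After step 1: P = 154.3 kPa, V = 29.7 L, T = 241.7 K.
Step 2 (isobaric): W = PΔV = (154.3 kPa)(65.8 − 29.7 L) = 5571 J.
W_total = 4530 + 5571 = 10101 J.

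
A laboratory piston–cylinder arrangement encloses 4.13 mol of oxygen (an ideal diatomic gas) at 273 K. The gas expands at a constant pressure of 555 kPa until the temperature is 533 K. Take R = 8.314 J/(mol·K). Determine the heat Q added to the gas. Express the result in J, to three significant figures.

Q ≈ 31200 J

Isobaric: W = nRΔT = (4.13)(8.314)(260) = 8928 J.
ΔU = nCᵥΔT with Cᵥ = 5R/2: ΔU = (4.13)(20.79)(260) = 22319 J.
Q = ΔU + W = 22319 + 8928 = 31247 J.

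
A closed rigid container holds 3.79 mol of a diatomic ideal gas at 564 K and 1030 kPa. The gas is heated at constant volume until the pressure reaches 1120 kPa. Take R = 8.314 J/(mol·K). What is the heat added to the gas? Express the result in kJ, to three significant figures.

Constant volume ⇒ W = 0, so Q = ΔU = nCᵥΔT with Cᵥ = 5R/2 = 20.79 J/(mol·K).
At constant V, T₂/T₁ = P₂/P₁ ⇒ ΔT = T₁(P₂/P₁ − 1) = 564·(1120/1030 − 1) = 49.28 K.
ΔU = (3.79)(20.79)(49.28) = 3882 J.

Q ≈ 3.88 kJ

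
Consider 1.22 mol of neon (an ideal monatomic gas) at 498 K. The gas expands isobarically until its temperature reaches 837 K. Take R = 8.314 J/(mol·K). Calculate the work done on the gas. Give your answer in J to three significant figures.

W ≈ -3440 J

Isobaric: W = P ΔV = nR ΔT.
W = (1.22)(8.314)(837 − 498) = 3439 J.
Work on gas = −W_by = -3439 J.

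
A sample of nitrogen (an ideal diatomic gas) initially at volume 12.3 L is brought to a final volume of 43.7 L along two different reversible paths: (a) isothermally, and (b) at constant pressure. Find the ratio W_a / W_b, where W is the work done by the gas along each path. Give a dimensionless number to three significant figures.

Path (a) isothermal: W = P₁V₁ ln(V₂/V₁) → W_a/(P₁V₁) = 1.268.
Path (b) isobaric: W = P₁(V₂ − V₁) → W_b/(P₁V₁) = 2.553.
W_a / W_b = 1.268 / 2.553 = 0.4966.

W_a / W_b ≈ 0.497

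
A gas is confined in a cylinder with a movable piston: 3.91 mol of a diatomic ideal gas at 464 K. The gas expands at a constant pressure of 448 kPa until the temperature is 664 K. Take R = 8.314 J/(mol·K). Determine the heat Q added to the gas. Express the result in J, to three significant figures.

Isobaric: W = nRΔT = (3.91)(8.314)(200) = 6502 J.
ΔU = nCᵥΔT with Cᵥ = 5R/2: ΔU = (3.91)(20.79)(200) = 16254 J.
Q = ΔU + W = 16254 + 6502 = 22755 J.

Q ≈ 22800 J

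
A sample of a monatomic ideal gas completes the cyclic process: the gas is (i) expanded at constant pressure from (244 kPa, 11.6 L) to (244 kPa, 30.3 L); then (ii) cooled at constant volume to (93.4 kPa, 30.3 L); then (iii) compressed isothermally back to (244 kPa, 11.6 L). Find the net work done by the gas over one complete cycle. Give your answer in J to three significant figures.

W_net ≈ 1850 J

Leg (i): W = PΔV = (244)(30.3 − 11.6) = 4563 J.
Leg (ii): W = 0.
Leg (iii): W = PᵢVᵢ ln(V_f/Vᵢ) = (2830) ln(11.6/30.3) = -2717 J.
W_net = 4563 − 2717 = 1846 J.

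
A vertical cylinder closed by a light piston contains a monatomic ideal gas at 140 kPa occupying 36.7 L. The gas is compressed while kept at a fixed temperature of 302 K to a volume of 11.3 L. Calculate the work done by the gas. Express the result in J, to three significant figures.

Isothermal: W = nRT ln(V₂/V₁) = P₁V₁ ln(V₂/V₁).
P₁V₁ = (140 kPa)(36.7 L) = 5138 J.
W = 5138 × ln(11.3/36.7) = 5138 × -1.178
W_by_gas = -6052 J.

W ≈ -6050 J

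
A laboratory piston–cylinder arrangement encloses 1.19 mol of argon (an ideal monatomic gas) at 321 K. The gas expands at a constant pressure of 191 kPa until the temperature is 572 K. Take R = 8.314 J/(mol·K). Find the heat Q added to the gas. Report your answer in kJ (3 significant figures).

Q ≈ 6.21 kJ

Isobaric: W = nRΔT = (1.19)(8.314)(251) = 2483 J.
ΔU = nCᵥΔT with Cᵥ = 3R/2: ΔU = (1.19)(12.47)(251) = 3725 J.
Q = ΔU + W = 3725 + 2483 = 6208 J.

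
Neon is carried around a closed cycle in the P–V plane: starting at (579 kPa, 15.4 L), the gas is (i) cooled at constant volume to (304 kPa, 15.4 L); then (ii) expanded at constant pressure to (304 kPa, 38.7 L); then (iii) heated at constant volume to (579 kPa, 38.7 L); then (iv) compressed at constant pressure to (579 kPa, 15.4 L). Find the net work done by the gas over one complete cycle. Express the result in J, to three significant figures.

Constant-volume legs do no work.
W(ii) = (304)(38.7 − 15.4) = 7083 J; W(iv) = (579)(15.4 − 38.7) = -13491 J.
W_net = 7083 − 13491 = -6408 J (the counter-clockwise enclosed area).

W_net ≈ -6410 J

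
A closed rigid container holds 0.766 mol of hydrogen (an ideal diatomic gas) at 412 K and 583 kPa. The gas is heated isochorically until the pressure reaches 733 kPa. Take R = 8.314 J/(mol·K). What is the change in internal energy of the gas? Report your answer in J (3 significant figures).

Constant volume ⇒ W = 0, so Q = ΔU = nCᵥΔT with Cᵥ = 5R/2 = 20.79 J/(mol·K).
At constant V, T₂/T₁ = P₂/P₁ ⇒ ΔT = T₁(P₂/P₁ − 1) = 412·(733/583 − 1) = 106 K.
ΔU = (0.766)(20.79)(106) = 1688 J.

ΔU ≈ 1690 J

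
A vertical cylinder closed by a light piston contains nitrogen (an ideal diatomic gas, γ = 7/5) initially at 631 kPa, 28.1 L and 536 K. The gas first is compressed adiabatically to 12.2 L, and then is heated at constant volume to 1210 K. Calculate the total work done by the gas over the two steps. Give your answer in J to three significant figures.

W_total ≈ -17600 J

Step 1 (adiabatic): W = (P₁V₁ − P₂V₂)/(γ−1) = (17731 − 24756)/0.4 = -17561 J.
Step 2 (isochoric): W = 0 (constant volume).
W_total = -17561 + 0 = -17561 J.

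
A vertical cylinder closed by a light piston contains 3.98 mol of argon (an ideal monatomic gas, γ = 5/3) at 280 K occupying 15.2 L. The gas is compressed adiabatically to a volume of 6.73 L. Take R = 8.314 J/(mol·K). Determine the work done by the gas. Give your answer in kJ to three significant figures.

W ≈ -10.0 kJ

Adiabatic: TV^(γ−1) = const with γ = 5/3.
T₂ = T₁ (V₁/V₂)^(γ−1) = 280 × (15.2/6.73)^0.667 = 280 × 1.721 = 482 K.
W_by = nCᵥ(T₁ − T₂) = (3.98)(12.47)(280 − 482) = -10026 J.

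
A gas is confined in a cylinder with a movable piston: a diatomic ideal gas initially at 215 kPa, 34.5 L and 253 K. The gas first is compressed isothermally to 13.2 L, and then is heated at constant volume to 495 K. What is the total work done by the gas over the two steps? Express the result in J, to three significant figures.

Step 1 (isothermal): W = P₁V₁ ln(V₂/V₁) = (7418) ln(13.2/34.5) = -7126 J.
Step 2 (isochoric): W = 0 (constant volume).
W_total = -7126 + 0 = -7126 J.

W_total ≈ -7130 J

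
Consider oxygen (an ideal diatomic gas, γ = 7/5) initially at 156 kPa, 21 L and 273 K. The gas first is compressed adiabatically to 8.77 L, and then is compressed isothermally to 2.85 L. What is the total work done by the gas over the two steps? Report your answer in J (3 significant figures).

Step 1 (adiabatic): W = (P₁V₁ − P₂V₂)/(γ−1) = (3276 − 4645)/0.4 = -3424 J.
After step 1: P = 529.7 kPa, V = 8.77 L, T = 387.1 K.
Step 2 (isothermal): W = P₁V₁ ln(V₂/V₁) = (4645) ln(2.85/8.77) = -5222 J.
W_total = -3424 − 5222 = -8645 J.

W_total ≈ -8650 J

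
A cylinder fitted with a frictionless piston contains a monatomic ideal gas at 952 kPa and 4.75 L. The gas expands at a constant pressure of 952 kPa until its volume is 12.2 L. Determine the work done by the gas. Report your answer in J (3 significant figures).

Isobaric: W = P ΔV.
W = (952 kPa)(12.2 − 4.75 L) = (952)(7.45) = 7092 J.

W ≈ 7090 J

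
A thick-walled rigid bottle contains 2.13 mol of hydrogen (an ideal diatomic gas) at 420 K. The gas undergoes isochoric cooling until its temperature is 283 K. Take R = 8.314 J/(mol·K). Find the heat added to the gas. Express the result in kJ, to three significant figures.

Constant volume ⇒ W = 0, so Q = ΔU = nCᵥΔT with Cᵥ = 5R/2 = 20.79 J/(mol·K).
ΔU = (2.13)(20.79)(283 − 420) = -6065 J.

Q ≈ -6.07 kJ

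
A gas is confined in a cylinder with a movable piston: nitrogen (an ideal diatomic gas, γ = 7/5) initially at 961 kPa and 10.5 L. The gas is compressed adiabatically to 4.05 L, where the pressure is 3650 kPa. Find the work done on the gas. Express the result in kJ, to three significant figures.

Adiabatic: W = (P₁V₁ − P₂V₂)/(γ − 1) with γ = 7/5.
P₁V₁ = 10090 J, P₂V₂ = 14782 J.
W = (10090 − 14782) / 0.4 = -11730 J.
Work on gas = −W_by = 11730 J.

W ≈ 11.7 kJ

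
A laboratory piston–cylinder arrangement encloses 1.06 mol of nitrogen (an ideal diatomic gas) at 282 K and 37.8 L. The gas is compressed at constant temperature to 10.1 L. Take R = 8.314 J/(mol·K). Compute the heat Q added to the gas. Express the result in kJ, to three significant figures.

Q ≈ -3.28 kJ

Isothermal ⇒ ΔU = 0, so Q = W = nRT ln(V₂/V₁).
Q = (1.06)(8.314)(282) ln(10.1/37.8) = 2485 × -1.32 = -3280 J.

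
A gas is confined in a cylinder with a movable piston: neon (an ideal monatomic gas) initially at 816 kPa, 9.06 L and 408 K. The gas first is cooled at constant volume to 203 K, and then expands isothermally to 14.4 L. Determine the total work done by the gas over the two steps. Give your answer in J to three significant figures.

Step 1 (isochoric): W = 0 (constant volume).
After step 1: P = 406 kPa (V unchanged).
Step 2 (isothermal): W = P₁V₁ ln(V₂/V₁) = (3678) ln(14.4/9.06) = 1704 J.
W_total = 0 + 1704 = 1704 J.

W_total ≈ 1700 J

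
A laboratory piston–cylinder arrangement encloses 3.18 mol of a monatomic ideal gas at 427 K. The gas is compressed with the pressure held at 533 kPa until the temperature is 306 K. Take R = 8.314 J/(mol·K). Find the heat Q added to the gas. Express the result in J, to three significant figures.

Q ≈ -8000 J

Isobaric: W = nRΔT = (3.18)(8.314)(-121) = -3199 J.
ΔU = nCᵥΔT with Cᵥ = 3R/2: ΔU = (3.18)(12.47)(-121) = -4799 J.
Q = ΔU + W = -4799 − 3199 = -7998 J.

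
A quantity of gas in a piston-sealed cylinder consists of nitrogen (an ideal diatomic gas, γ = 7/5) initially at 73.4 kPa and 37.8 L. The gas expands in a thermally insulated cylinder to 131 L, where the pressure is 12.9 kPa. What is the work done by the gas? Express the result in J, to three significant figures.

Adiabatic: W = (P₁V₁ − P₂V₂)/(γ − 1) with γ = 7/5.
P₁V₁ = 2775 J, P₂V₂ = 1690 J.
W = (2775 − 1690) / 0.4 = 2712 J.

W ≈ 2710 J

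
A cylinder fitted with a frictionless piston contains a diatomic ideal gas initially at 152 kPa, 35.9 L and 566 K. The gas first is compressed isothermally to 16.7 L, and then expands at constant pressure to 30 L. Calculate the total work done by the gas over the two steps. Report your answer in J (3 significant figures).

W_total ≈ 170 J

Step 1 (isothermal): W = P₁V₁ ln(V₂/V₁) = (5457) ln(16.7/35.9) = -4176 J.
After step 1: P = 326.8 kPa, V = 16.7 L, T = 566 K.
Step 2 (isobaric): W = PΔV = (326.8 kPa)(30 − 16.7 L) = 4346 J.
W_total = -4176 + 4346 = 169.6 J.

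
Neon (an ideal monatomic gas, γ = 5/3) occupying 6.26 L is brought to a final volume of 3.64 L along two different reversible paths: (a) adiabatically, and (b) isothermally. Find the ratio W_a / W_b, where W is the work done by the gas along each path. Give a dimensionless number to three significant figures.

Path (a) adiabatic: W = P₁V₁(1 − (V₁/V₂)^(γ−1))/(γ−1) → W_a/(P₁V₁) = -0.6531.
Path (b) isothermal: W = P₁V₁ ln(V₂/V₁) → W_b/(P₁V₁) = -0.5422.
W_a / W_b = -0.6531 / -0.5422 = 1.205.

W_a / W_b ≈ 1.20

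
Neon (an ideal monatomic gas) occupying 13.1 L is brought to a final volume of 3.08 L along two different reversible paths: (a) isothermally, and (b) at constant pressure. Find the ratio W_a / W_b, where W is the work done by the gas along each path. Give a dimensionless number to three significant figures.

Path (a) isothermal: W = P₁V₁ ln(V₂/V₁) → W_a/(P₁V₁) = -1.448.
Path (b) isobaric: W = P₁(V₂ − V₁) → W_b/(P₁V₁) = -0.7649.
W_a / W_b = -1.448 / -0.7649 = 1.893.

W_a / W_b ≈ 1.89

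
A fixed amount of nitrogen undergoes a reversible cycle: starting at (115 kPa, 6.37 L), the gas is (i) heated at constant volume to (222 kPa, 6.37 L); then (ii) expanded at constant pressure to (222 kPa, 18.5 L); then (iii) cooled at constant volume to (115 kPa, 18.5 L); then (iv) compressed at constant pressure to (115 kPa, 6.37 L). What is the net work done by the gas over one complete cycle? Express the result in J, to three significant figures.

W_net ≈ 1300 J

Constant-volume legs do no work.
W(ii) = (222)(18.5 − 6.37) = 2693 J; W(iv) = (115)(6.37 − 18.5) = -1395 J.
W_net = 2693 − 1395 = 1298 J (the clockwise enclosed area).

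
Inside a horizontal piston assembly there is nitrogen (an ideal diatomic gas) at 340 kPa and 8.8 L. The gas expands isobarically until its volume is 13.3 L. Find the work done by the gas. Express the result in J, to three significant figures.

W ≈ 1530 J

Isobaric: W = P ΔV.
W = (340 kPa)(13.3 − 8.8 L) = (340)(4.5) = 1530 J.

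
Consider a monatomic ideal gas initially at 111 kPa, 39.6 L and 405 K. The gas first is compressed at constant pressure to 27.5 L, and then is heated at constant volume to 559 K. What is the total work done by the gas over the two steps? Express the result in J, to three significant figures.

W_total ≈ -1340 J

Step 1 (isobaric): W = PΔV = (111 kPa)(27.5 − 39.6 L) = -1343 J.
Step 2 (isochoric): W = 0 (constant volume).
W_total = -1343 + 0 = -1343 J.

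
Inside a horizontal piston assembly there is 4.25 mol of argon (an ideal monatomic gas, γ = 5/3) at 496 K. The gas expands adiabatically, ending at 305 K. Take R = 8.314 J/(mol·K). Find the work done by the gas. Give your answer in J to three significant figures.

Adiabatic ⇒ Q = 0, so W_by = −ΔU = nCᵥ(T₁ − T₂).
Cᵥ = 3R/2 = 12.47 J/(mol·K).
W = (4.25)(12.47)(496 − 305) = 10123 J.

W ≈ 10100 J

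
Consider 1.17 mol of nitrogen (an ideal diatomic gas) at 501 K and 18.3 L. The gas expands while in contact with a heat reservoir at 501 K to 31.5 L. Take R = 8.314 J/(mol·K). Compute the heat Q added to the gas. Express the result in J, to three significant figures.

Q ≈ 2650 J

Isothermal ⇒ ΔU = 0, so Q = W = nRT ln(V₂/V₁).
Q = (1.17)(8.314)(501) ln(31.5/18.3) = 4873 × 0.5431 = 2647 J.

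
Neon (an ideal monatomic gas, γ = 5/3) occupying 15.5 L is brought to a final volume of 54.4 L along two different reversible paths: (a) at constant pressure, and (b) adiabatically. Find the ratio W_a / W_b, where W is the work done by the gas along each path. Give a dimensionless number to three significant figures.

W_a / W_b ≈ 2.95

Path (a) isobaric: W = P₁(V₂ − V₁) → W_a/(P₁V₁) = 2.51.
Path (b) adiabatic: W = P₁V₁(1 − (V₁/V₂)^(γ−1))/(γ−1) → W_b/(P₁V₁) = 0.8505.
W_a / W_b = 2.51 / 0.8505 = 2.951.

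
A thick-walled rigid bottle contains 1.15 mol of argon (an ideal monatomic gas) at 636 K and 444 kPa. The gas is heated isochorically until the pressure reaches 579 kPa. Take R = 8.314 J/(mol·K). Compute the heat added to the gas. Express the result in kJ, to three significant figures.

Q ≈ 2.77 kJ

Constant volume ⇒ W = 0, so Q = ΔU = nCᵥΔT with Cᵥ = 3R/2 = 12.47 J/(mol·K).
At constant V, T₂/T₁ = P₂/P₁ ⇒ ΔT = T₁(P₂/P₁ − 1) = 636·(579/444 − 1) = 193.4 K.
ΔU = (1.15)(12.47)(193.4) = 2773 J.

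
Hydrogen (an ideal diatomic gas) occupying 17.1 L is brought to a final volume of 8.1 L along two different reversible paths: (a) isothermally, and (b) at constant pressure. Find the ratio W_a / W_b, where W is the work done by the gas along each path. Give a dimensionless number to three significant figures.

W_a / W_b ≈ 1.42

Path (a) isothermal: W = P₁V₁ ln(V₂/V₁) → W_a/(P₁V₁) = -0.7472.
Path (b) isobaric: W = P₁(V₂ − V₁) → W_b/(P₁V₁) = -0.5263.
W_a / W_b = -0.7472 / -0.5263 = 1.42.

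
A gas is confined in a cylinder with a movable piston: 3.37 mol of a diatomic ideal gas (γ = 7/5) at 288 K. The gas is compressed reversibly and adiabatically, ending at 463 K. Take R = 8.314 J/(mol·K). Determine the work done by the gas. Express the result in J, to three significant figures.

W ≈ -12300 J

Adiabatic ⇒ Q = 0, so W_by = −ΔU = nCᵥ(T₁ − T₂).
Cᵥ = 5R/2 = 20.79 J/(mol·K).
W = (3.37)(20.79)(288 − 463) = -12258 J.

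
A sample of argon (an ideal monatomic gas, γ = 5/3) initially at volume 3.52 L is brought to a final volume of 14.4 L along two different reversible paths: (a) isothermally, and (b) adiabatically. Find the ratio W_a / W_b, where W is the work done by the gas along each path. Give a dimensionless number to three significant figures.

W_a / W_b ≈ 1.54

Path (a) isothermal: W = P₁V₁ ln(V₂/V₁) → W_a/(P₁V₁) = 1.409.
Path (b) adiabatic: W = P₁V₁(1 − (V₁/V₂)^(γ−1))/(γ−1) → W_b/(P₁V₁) = 0.9136.
W_a / W_b = 1.409 / 0.9136 = 1.542.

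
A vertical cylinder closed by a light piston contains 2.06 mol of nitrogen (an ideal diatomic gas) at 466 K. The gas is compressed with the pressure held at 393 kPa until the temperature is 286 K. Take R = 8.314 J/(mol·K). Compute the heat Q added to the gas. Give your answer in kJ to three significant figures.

Isobaric: W = nRΔT = (2.06)(8.314)(-180) = -3083 J.
ΔU = nCᵥΔT with Cᵥ = 5R/2: ΔU = (2.06)(20.79)(-180) = -7707 J.
Q = ΔU + W = -7707 − 3083 = -10790 J.

Q ≈ -10.8 kJ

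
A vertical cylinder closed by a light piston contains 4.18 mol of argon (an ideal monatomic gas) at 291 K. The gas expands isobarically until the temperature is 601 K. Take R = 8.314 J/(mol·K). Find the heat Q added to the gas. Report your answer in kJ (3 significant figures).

Isobaric: W = nRΔT = (4.18)(8.314)(310) = 10773 J.
ΔU = nCᵥΔT with Cᵥ = 3R/2: ΔU = (4.18)(12.47)(310) = 16160 J.
Q = ΔU + W = 16160 + 10773 = 26933 J.

Q ≈ 26.9 kJ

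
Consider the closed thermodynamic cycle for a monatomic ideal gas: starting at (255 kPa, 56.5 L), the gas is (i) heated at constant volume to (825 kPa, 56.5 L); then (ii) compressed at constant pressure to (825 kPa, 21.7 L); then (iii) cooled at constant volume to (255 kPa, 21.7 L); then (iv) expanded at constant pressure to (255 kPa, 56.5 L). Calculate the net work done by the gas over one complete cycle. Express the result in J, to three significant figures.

Constant-volume legs do no work.
W(ii) = (825)(21.7 − 56.5) = -28710 J; W(iv) = (255)(56.5 − 21.7) = 8874 J.
W_net = -28710 + 8874 = -19836 J (the counter-clockwise enclosed area).

W_net ≈ -19800 J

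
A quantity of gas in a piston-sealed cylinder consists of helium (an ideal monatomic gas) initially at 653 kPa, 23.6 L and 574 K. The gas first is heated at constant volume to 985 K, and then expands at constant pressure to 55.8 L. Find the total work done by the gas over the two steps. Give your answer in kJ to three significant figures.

W_total ≈ 36.1 kJ

Step 1 (isochoric): W = 0 (constant volume).
After step 1: P = 1121 kPa (V unchanged).
Step 2 (isobaric): W = PΔV = (1121 kPa)(55.8 − 23.6 L) = 36082 J.
W_total = 0 + 36082 = 36082 J.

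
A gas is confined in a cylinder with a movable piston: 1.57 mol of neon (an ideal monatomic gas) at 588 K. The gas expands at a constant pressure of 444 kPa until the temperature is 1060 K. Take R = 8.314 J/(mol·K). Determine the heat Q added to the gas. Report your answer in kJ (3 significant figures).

Q ≈ 15.4 kJ

Isobaric: W = nRΔT = (1.57)(8.314)(472) = 6161 J.
ΔU = nCᵥΔT with Cᵥ = 3R/2: ΔU = (1.57)(12.47)(472) = 9242 J.
Q = ΔU + W = 9242 + 6161 = 15403 J.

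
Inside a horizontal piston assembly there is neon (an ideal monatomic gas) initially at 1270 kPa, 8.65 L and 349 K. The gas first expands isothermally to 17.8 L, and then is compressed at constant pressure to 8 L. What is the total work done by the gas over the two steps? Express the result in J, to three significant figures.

W_total ≈ 1880 J

Step 1 (isothermal): W = P₁V₁ ln(V₂/V₁) = (10986) ln(17.8/8.65) = 7928 J.
After step 1: P = 617.2 kPa, V = 17.8 L, T = 349 K.
Step 2 (isobaric): W = PΔV = (617.2 kPa)(8 − 17.8 L) = -6048 J.
W_total = 7928 − 6048 = 1879 J.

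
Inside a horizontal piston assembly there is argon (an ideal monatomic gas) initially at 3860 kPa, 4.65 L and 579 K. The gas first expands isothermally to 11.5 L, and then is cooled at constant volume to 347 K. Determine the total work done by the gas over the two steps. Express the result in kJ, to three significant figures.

Step 1 (isothermal): W = P₁V₁ ln(V₂/V₁) = (17949) ln(11.5/4.65) = 16252 J.
Step 2 (isochoric): W = 0 (constant volume).
W_total = 16252 + 0 = 16252 J.

W_total ≈ 16.3 kJ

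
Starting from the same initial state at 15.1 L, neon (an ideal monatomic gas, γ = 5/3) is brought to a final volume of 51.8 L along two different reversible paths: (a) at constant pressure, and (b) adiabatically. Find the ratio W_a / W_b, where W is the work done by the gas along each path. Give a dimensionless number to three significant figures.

Path (a) isobaric: W = P₁(V₂ − V₁) → W_a/(P₁V₁) = 2.43.
Path (b) adiabatic: W = P₁V₁(1 − (V₁/V₂)^(γ−1))/(γ−1) → W_b/(P₁V₁) = 0.8405.
W_a / W_b = 2.43 / 0.8405 = 2.892.

W_a / W_b ≈ 2.89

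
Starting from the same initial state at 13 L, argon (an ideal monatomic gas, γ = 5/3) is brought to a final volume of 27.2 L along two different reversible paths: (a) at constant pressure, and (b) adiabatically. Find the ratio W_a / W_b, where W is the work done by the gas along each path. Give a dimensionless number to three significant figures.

W_a / W_b ≈ 1.87

Path (a) isobaric: W = P₁(V₂ − V₁) → W_a/(P₁V₁) = 1.092.
Path (b) adiabatic: W = P₁V₁(1 − (V₁/V₂)^(γ−1))/(γ−1) → W_b/(P₁V₁) = 0.5831.
W_a / W_b = 1.092 / 0.5831 = 1.873.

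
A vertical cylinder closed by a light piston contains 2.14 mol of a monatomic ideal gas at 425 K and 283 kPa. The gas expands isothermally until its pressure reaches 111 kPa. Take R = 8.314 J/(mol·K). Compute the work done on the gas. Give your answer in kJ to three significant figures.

W ≈ -7.08 kJ

Isothermal process: W = nRT ln(V₂/V₁) = nRT ln(P₁/P₂).
W = (2.14)(8.314)(425) × ln(283/111)
  = 7562 × ln(2.55) = 7562 × 0.9359
W_by_gas = 7077 J; work on gas = −W_by = -7077 J.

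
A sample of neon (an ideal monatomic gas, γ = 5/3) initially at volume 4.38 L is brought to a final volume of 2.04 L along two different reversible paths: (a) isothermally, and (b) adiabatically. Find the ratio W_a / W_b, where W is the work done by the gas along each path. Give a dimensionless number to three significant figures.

W_a / W_b ≈ 0.767

Path (a) isothermal: W = P₁V₁ ln(V₂/V₁) → W_a/(P₁V₁) = -0.7641.
Path (b) adiabatic: W = P₁V₁(1 − (V₁/V₂)^(γ−1))/(γ−1) → W_b/(P₁V₁) = -0.9964.
W_a / W_b = -0.7641 / -0.9964 = 0.7668.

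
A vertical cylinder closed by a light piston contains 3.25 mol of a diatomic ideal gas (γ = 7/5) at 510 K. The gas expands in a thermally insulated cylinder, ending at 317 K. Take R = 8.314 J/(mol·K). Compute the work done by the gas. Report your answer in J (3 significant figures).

W ≈ 13000 J

Adiabatic ⇒ Q = 0, so W_by = −ΔU = nCᵥ(T₁ − T₂).
Cᵥ = 5R/2 = 20.79 J/(mol·K).
W = (3.25)(20.79)(510 − 317) = 13037 J.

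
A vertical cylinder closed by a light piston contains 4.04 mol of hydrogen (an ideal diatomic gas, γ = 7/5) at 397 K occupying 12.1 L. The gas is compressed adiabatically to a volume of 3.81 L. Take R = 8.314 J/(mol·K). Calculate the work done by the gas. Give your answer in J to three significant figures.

Adiabatic: TV^(γ−1) = const with γ = 7/5.
T₂ = T₁ (V₁/V₂)^(γ−1) = 397 × (12.1/3.81)^0.4 = 397 × 1.588 = 630.3 K.
W_by = nCᵥ(T₁ − T₂) = (4.04)(20.79)(397 − 630.3) = -19589 J.

W ≈ -19600 J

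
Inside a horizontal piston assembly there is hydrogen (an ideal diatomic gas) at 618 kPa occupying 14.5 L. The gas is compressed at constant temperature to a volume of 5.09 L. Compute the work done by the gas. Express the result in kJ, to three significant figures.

W ≈ -9.38 kJ

Isothermal: W = nRT ln(V₂/V₁) = P₁V₁ ln(V₂/V₁).
P₁V₁ = (618 kPa)(14.5 L) = 8961 J.
W = 8961 × ln(5.09/14.5) = 8961 × -1.047
W_by_gas = -9381 J.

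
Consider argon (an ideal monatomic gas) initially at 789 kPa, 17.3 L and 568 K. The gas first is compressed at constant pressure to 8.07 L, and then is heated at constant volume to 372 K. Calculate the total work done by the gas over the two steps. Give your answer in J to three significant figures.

W_total ≈ -7280 J

Step 1 (isobaric): W = PΔV = (789 kPa)(8.07 − 17.3 L) = -7282 J.
Step 2 (isochoric): W = 0 (constant volume).
W_total = -7282 + 0 = -7282 J.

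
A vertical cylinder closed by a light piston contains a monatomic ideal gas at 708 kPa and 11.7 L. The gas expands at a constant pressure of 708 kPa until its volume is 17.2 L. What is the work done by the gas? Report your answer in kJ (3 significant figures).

W ≈ 3.89 kJ

Isobaric: W = P ΔV.
W = (708 kPa)(17.2 − 11.7 L) = (708)(5.5) = 3894 J.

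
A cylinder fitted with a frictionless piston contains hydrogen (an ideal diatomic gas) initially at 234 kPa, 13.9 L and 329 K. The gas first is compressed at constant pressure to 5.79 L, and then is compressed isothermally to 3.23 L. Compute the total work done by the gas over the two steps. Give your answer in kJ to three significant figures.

Step 1 (isobaric): W = PΔV = (234 kPa)(5.79 − 13.9 L) = -1898 J.
After step 1: P = 234 kPa, V = 5.79 L, T = 137 K.
Step 2 (isothermal): W = P₁V₁ ln(V₂/V₁) = (1355) ln(3.23/5.79) = -790.8 J.
W_total = -1898 − 790.8 = -2689 J.

W_total ≈ -2.69 kJ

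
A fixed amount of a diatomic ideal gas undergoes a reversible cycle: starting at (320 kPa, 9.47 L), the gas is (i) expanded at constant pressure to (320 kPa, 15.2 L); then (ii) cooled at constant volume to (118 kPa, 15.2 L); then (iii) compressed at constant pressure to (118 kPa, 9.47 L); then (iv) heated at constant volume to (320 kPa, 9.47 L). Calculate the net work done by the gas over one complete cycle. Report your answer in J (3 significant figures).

Constant-volume legs do no work.
W(i) = (320)(15.2 − 9.47) = 1834 J; W(iii) = (118)(9.47 − 15.2) = -676.1 J.
W_net = 1834 − 676.1 = 1157 J (the clockwise enclosed area).

W_net ≈ 1160 J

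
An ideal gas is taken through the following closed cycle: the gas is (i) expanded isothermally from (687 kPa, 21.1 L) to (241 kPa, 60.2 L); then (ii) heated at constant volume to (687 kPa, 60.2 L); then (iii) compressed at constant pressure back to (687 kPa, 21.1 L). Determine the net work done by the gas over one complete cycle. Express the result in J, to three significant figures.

W_net ≈ -11700 J

Leg (i): W = PᵢVᵢ ln(V_f/Vᵢ) = (14496) ln(60.2/21.1) = 15197 J.
Leg (ii): W = 0.
Leg (iii): W = PΔV = (687)(21.1 − 60.2) = -26862 J.
W_net = 15197 − 26862 = -11664 J.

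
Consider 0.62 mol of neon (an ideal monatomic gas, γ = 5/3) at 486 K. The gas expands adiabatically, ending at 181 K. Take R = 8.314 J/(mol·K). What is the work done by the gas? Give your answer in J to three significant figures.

W ≈ 2360 J

Adiabatic ⇒ Q = 0, so W_by = −ΔU = nCᵥ(T₁ − T₂).
Cᵥ = 3R/2 = 12.47 J/(mol·K).
W = (0.62)(12.47)(486 − 181) = 2358 J.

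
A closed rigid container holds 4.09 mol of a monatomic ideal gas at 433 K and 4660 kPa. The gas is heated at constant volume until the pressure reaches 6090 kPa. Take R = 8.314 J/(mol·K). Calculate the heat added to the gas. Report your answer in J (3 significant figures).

Constant volume ⇒ W = 0, so Q = ΔU = nCᵥΔT with Cᵥ = 3R/2 = 12.47 J/(mol·K).
At constant V, T₂/T₁ = P₂/P₁ ⇒ ΔT = T₁(P₂/P₁ − 1) = 433·(6090/4660 − 1) = 132.9 K.
ΔU = (4.09)(12.47)(132.9) = 6777 J.

Q ≈ 6780 J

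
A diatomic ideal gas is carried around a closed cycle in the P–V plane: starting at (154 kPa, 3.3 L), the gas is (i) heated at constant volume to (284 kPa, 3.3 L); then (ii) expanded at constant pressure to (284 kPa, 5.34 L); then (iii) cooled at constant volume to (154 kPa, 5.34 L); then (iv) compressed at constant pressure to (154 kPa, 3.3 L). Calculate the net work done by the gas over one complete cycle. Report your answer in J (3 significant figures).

Constant-volume legs do no work.
W(ii) = (284)(5.34 − 3.3) = 579.4 J; W(iv) = (154)(3.3 − 5.34) = -314.2 J.
W_net = 579.4 − 314.2 = 265.2 J (the clockwise enclosed area).

W_net ≈ 265 J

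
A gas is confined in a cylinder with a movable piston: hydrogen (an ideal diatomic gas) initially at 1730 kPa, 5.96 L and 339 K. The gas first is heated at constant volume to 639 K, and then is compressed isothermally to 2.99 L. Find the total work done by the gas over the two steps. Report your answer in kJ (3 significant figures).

W_total ≈ -13.4 kJ

Step 1 (isochoric): W = 0 (constant volume).
After step 1: P = 3261 kPa (V unchanged).
Step 2 (isothermal): W = P₁V₁ ln(V₂/V₁) = (19435) ln(2.99/5.96) = -13406 J.
W_total = 0 − 13406 = -13406 J.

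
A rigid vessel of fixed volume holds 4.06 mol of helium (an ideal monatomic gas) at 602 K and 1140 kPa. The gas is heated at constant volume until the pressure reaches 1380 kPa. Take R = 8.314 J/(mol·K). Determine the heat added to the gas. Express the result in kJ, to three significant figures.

Constant volume ⇒ W = 0, so Q = ΔU = nCᵥΔT with Cᵥ = 3R/2 = 12.47 J/(mol·K).
At constant V, T₂/T₁ = P₂/P₁ ⇒ ΔT = T₁(P₂/P₁ − 1) = 602·(1380/1140 − 1) = 126.7 K.
ΔU = (4.06)(12.47)(126.7) = 6417 J.

Q ≈ 6.42 kJ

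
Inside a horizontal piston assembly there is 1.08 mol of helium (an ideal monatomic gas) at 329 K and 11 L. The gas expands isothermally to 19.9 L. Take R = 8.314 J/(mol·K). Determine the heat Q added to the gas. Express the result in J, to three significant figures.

Q ≈ 1750 J

Isothermal ⇒ ΔU = 0, so Q = W = nRT ln(V₂/V₁).
Q = (1.08)(8.314)(329) ln(19.9/11) = 2954 × 0.5928 = 1751 J.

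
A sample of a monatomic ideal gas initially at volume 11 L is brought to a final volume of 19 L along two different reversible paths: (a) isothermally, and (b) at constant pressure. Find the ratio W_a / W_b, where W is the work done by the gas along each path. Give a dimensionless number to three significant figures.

Path (a) isothermal: W = P₁V₁ ln(V₂/V₁) → W_a/(P₁V₁) = 0.5465.
Path (b) isobaric: W = P₁(V₂ − V₁) → W_b/(P₁V₁) = 0.7273.
W_a / W_b = 0.5465 / 0.7273 = 0.7515.

W_a / W_b ≈ 0.751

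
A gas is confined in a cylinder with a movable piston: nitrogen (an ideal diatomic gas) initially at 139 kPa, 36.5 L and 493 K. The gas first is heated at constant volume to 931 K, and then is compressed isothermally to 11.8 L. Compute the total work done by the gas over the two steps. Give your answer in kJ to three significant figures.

W_total ≈ -10.8 kJ

Step 1 (isochoric): W = 0 (constant volume).
After step 1: P = 262.5 kPa (V unchanged).
Step 2 (isothermal): W = P₁V₁ ln(V₂/V₁) = (9581) ln(11.8/36.5) = -10819 J.
W_total = 0 − 10819 = -10819 J.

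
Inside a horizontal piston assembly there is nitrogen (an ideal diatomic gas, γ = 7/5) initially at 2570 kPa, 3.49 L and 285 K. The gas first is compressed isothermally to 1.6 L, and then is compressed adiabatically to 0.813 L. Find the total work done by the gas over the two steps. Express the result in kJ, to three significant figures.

W_total ≈ -14.0 kJ

Step 1 (isothermal): W = P₁V₁ ln(V₂/V₁) = (8969) ln(1.6/3.49) = -6995 J.
After step 1: P = 5606 kPa, V = 1.6 L, T = 285 K.
Step 2 (adiabatic): W = (P₁V₁ − P₂V₂)/(γ−1) = (8969 − 11759)/0.4 = -6974 J.
W_total = -6995 − 6974 = -13969 J.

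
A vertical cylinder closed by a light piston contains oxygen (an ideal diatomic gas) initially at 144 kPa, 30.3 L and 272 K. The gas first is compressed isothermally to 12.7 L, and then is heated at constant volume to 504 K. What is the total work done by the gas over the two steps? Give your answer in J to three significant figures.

W_total ≈ -3790 J

Step 1 (isothermal): W = P₁V₁ ln(V₂/V₁) = (4363) ln(12.7/30.3) = -3794 J.
Step 2 (isochoric): W = 0 (constant volume).
W_total = -3794 + 0 = -3794 J.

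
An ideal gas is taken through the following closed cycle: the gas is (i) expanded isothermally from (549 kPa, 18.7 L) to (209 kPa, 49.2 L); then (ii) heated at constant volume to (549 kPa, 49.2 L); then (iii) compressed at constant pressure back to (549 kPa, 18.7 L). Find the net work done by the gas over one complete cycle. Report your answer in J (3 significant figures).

W_net ≈ -6810 J

Leg (i): W = PᵢVᵢ ln(V_f/Vᵢ) = (10266) ln(49.2/18.7) = 9931 J.
Leg (ii): W = 0.
Leg (iii): W = PΔV = (549)(18.7 − 49.2) = -16745 J.
W_net = 9931 − 16745 = -6813 J.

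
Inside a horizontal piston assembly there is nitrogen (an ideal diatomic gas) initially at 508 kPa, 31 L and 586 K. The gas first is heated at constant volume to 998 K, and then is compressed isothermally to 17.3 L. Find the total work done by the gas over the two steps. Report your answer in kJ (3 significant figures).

Step 1 (isochoric): W = 0 (constant volume).
After step 1: P = 865.2 kPa (V unchanged).
Step 2 (isothermal): W = P₁V₁ ln(V₂/V₁) = (26820) ln(17.3/31) = -15644 J.
W_total = 0 − 15644 = -15644 J.

W_total ≈ -15.6 kJ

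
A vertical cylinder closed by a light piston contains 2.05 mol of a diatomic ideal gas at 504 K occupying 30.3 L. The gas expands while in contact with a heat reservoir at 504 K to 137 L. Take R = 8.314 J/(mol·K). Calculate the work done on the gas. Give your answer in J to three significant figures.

Isothermal: W = nRT ln(V₂/V₁).
W = (2.05)(8.314)(504) × ln(137/30.3)
  = 8590 × 1.509
W_by_gas = 12961 J; work on gas = −W_by = -12961 J.

W ≈ -13000 J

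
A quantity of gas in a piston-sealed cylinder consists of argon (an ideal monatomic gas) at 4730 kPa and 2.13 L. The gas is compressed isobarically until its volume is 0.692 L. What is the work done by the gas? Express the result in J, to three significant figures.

W ≈ -6800 J

Isobaric: W = P ΔV.
W = (4730 kPa)(0.692 − 2.13 L) = (4730)(-1.438) = -6802 J.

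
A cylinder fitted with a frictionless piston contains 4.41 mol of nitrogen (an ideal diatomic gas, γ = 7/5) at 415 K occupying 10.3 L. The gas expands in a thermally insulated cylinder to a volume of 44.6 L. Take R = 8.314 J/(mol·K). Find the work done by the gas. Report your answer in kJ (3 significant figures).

W ≈ 16.9 kJ

Adiabatic: TV^(γ−1) = const with γ = 7/5.
T₂ = T₁ (V₁/V₂)^(γ−1) = 415 × (10.3/44.6)^0.4 = 415 × 0.5564 = 230.9 K.
W_by = nCᵥ(T₁ − T₂) = (4.41)(20.79)(415 − 230.9) = 16874 J.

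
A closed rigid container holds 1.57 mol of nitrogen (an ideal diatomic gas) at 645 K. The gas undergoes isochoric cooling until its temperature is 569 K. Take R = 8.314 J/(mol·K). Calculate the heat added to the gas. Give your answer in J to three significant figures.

Constant volume ⇒ W = 0, so Q = ΔU = nCᵥΔT with Cᵥ = 5R/2 = 20.79 J/(mol·K).
ΔU = (1.57)(20.79)(569 − 645) = -2480 J.

Q ≈ -2480 J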